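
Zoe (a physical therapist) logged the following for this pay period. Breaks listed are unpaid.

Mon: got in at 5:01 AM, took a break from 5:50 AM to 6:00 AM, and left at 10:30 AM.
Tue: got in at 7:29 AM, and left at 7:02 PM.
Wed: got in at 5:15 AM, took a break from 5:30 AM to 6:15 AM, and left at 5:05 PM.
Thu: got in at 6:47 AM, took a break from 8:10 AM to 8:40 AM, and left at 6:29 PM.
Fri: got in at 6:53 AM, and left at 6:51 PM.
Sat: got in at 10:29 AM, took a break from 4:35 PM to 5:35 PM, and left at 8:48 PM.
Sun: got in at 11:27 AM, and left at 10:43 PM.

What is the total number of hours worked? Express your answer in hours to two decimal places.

Mon: 5:01 AM–10:30 AM = 5 h 29 min; less 10 min break → 5 h 19 min
Tue: 7:29 AM–7:02 PM = 11 h 33 min
Wed: 5:15 AM–5:05 PM = 11 h 50 min; less 45 min break → 11 h 5 min
Thu: 6:47 AM–6:29 PM = 11 h 42 min; less 30 min break → 11 h 12 min
Fri: 6:53 AM–6:51 PM = 11 h 58 min
Sat: 10:29 AM–8:48 PM = 10 h 19 min; less 60 min break → 9 h 19 min
Sun: 11:27 AM–10:43 PM = 11 h 16 min
Total: 5 h 19 min + 11 h 33 min + 11 h 5 min + 11 h 12 min + 11 h 58 min + 9 h 19 min + 11 h 16 min = 71 h 42 min.

71.70 hours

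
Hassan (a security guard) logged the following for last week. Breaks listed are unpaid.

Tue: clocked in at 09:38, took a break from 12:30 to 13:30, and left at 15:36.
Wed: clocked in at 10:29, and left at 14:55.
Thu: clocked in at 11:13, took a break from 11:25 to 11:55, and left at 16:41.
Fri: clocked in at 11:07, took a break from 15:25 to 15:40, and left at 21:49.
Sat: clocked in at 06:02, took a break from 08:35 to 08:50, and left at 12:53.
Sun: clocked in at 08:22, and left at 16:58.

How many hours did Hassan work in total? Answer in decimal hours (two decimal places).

40.02 hours

Tue: 09:38–15:36 = 5 h 58 min; less 60 min break → 4 h 58 min
Wed: 10:29–14:55 = 4 h 26 min
Thu: 11:13–16:41 = 5 h 28 min; less 30 min break → 4 h 58 min
Fri: 11:07–21:49 = 10 h 42 min; less 15 min break → 10 h 27 min
Sat: 06:02–12:53 = 6 h 51 min; less 15 min break → 6 h 36 min
Sun: 08:22–16:58 = 8 h 36 min
Total: 4 h 58 min + 4 h 26 min + 4 h 58 min + 10 h 27 min + 6 h 36 min + 8 h 36 min = 40 h 1 min.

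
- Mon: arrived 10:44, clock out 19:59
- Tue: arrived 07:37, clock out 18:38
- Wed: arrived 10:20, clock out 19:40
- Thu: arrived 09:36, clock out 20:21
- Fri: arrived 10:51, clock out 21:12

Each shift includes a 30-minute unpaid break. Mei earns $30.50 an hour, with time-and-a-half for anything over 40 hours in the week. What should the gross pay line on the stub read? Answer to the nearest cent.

Mon: 10:44–19:59 = 9 h 15 min; less 30 min break → 8 h 45 min
Tue: 07:37–18:38 = 11 h 1 min; less 30 min break → 10 h 31 min
Wed: 10:20–19:40 = 9 h 20 min; less 30 min break → 8 h 50 min
Thu: 09:36–20:21 = 10 h 45 min; less 30 min break → 10 h 15 min
Fri: 10:51–21:12 = 10 h 21 min; less 30 min break → 9 h 51 min
Total worked: 48 h 12 min = 2892 min.
Regular 40 h 0 min = 2400 min at $30.50/h; overtime 8 h 12 min = 492 min at $45.75/h.
Pay = (2400 × $30.50 + 492 × $45.75) ÷ 60 = $1595.15.

$1595.15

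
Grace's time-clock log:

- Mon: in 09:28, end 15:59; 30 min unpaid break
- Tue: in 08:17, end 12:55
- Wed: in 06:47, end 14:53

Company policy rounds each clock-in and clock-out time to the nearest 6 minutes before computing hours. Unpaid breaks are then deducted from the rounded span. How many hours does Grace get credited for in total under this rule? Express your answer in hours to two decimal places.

18.70 hours

Mon: in 09:28→09:30, out 15:59→16:00; 6 h 30 min − 30 min = 6 h 0 min
Tue: in 08:17→08:18, out 12:55→12:54; 4 h 36 min
Wed: in 06:47→06:48, out 14:53→14:54; 8 h 6 min
Total credited: 18 h 42 min.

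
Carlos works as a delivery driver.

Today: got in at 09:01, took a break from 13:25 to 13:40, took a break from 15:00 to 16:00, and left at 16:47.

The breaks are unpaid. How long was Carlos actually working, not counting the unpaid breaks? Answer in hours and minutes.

Today: 09:01–16:47 = 7 h 46 min; less 75 min break → 6 h 31 min

6 h 31 min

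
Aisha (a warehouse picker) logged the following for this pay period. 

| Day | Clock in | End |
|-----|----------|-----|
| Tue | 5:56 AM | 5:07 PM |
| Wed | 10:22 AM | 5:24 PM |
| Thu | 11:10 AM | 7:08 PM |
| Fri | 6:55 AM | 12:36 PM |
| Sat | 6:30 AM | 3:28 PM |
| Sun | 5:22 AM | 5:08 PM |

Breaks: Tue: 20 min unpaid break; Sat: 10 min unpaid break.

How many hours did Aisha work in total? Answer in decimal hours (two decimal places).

Tue: 5:56 AM–5:07 PM = 11 h 11 min; less 20 min break → 10 h 51 min
Wed: 10:22 AM–5:24 PM = 7 h 2 min
Thu: 11:10 AM–7:08 PM = 7 h 58 min
Fri: 6:55 AM–12:36 PM = 5 h 41 min
Sat: 6:30 AM–3:28 PM = 8 h 58 min; less 10 min break → 8 h 48 min
Sun: 5:22 AM–5:08 PM = 11 h 46 min
Total: 10 h 51 min + 7 h 2 min + 7 h 58 min + 5 h 41 min + 8 h 48 min + 11 h 46 min = 52 h 6 min.

52.10 hours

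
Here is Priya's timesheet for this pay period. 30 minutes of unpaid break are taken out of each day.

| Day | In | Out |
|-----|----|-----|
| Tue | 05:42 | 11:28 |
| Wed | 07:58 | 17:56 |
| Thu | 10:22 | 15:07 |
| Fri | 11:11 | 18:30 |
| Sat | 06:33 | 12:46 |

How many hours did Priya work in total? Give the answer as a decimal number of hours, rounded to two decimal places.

Tue: 05:42–11:28 = 5 h 46 min; less 30 min break → 5 h 16 min
Wed: 07:58–17:56 = 9 h 58 min; less 30 min break → 9 h 28 min
Thu: 10:22–15:07 = 4 h 45 min; less 30 min break → 4 h 15 min
Fri: 11:11–18:30 = 7 h 19 min; less 30 min break → 6 h 49 min
Sat: 06:33–12:46 = 6 h 13 min; less 30 min break → 5 h 43 min
Total: 5 h 16 min + 9 h 28 min + 4 h 15 min + 6 h 49 min + 5 h 43 min = 31 h 31 min.

31.52 hours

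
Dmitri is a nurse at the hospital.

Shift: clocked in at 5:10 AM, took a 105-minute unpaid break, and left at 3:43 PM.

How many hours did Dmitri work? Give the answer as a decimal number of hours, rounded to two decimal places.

Shift: 5:10 AM–3:43 PM = 10 h 33 min; less 105 min break → 8 h 48 min

8.80 hours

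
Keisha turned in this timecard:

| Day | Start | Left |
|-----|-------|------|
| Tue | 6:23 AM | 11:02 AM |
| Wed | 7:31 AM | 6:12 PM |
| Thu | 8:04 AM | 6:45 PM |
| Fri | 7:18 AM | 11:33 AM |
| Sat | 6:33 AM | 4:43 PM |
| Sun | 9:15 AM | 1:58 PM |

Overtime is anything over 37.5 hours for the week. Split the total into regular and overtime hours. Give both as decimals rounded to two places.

Tue: 6:23 AM–11:02 AM = 4 h 39 min
Wed: 7:31 AM–6:12 PM = 10 h 41 min
Thu: 8:04 AM–6:45 PM = 10 h 41 min
Fri: 7:18 AM–11:33 AM = 4 h 15 min
Sat: 6:33 AM–4:43 PM = 10 h 10 min
Sun: 9:15 AM–1:58 PM = 4 h 43 min
Total worked: 45 h 9 min = 45.15 h.
Threshold 37.5 h → overtime 7 h 39 min, regular 37 h 30 min.

Regular 37.50 hours, overtime 7.65 hours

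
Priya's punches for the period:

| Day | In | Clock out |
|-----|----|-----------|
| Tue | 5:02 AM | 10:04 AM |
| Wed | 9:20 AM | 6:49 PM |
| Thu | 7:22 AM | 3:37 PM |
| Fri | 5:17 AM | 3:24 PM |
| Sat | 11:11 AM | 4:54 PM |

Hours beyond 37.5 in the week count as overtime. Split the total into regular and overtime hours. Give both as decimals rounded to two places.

Tue: 5:02 AM–10:04 AM = 5 h 2 min
Wed: 9:20 AM–6:49 PM = 9 h 29 min
Thu: 7:22 AM–3:37 PM = 8 h 15 min
Fri: 5:17 AM–3:24 PM = 10 h 7 min
Sat: 11:11 AM–4:54 PM = 5 h 43 min
Total worked: 38 h 36 min = 38.60 h.
Threshold 37.5 h → overtime 1 h 6 min, regular 37 h 30 min.

Regular 37.50 hours, overtime 1.10 hours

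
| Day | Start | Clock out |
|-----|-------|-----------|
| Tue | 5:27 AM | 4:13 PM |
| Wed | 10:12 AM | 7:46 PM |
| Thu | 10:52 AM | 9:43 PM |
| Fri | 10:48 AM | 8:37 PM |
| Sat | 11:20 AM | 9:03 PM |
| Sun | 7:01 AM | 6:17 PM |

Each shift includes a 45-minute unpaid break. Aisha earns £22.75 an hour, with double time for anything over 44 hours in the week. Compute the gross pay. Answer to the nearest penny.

Tue: 5:27 AM–4:13 PM = 10 h 46 min; less 45 min break → 10 h 1 min
Wed: 10:12 AM–7:46 PM = 9 h 34 min; less 45 min break → 8 h 49 min
Thu: 10:52 AM–9:43 PM = 10 h 51 min; less 45 min break → 10 h 6 min
Fri: 10:48 AM–8:37 PM = 9 h 49 min; less 45 min break → 9 h 4 min
Sat: 11:20 AM–9:03 PM = 9 h 43 min; less 45 min break → 8 h 58 min
Sun: 7:01 AM–6:17 PM = 11 h 16 min; less 45 min break → 10 h 31 min
Total worked: 57 h 29 min = 3449 min.
Regular 44 h 0 min = 2640 min at £22.75/h; overtime 13 h 29 min = 809 min at £45.50/h.
Pay = (2640 × £22.75 + 809 × £45.50) ÷ 60 = £1614.49.

£1614.49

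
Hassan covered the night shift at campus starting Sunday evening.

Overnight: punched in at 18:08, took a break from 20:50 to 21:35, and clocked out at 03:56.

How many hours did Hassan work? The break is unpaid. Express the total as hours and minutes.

9 h 3 min

Overnight: 18:08 → midnight = 5 h 52 min; midnight → 03:56 = 3 h 56 min; span 9 h 48 min; less 45 min break → 9 h 3 min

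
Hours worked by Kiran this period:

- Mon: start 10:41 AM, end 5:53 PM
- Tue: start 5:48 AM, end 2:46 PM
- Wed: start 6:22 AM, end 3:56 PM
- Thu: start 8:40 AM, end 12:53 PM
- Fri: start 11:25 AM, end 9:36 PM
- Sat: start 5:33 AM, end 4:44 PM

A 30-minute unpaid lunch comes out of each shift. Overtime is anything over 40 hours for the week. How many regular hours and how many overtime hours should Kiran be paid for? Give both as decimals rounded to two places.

Regular 40.00 hours, overtime 8.32 hours

Mon: 10:41 AM–5:53 PM = 7 h 12 min; less 30 min break → 6 h 42 min
Tue: 5:48 AM–2:46 PM = 8 h 58 min; less 30 min break → 8 h 28 min
Wed: 6:22 AM–3:56 PM = 9 h 34 min; less 30 min break → 9 h 4 min
Thu: 8:40 AM–12:53 PM = 4 h 13 min; less 30 min break → 3 h 43 min
Fri: 11:25 AM–9:36 PM = 10 h 11 min; less 30 min break → 9 h 41 min
Sat: 5:33 AM–4:44 PM = 11 h 11 min; less 30 min break → 10 h 41 min
Total worked: 48 h 19 min = 48.32 h.
Threshold 40 h → overtime 8 h 19 min, regular 40 h 0 min.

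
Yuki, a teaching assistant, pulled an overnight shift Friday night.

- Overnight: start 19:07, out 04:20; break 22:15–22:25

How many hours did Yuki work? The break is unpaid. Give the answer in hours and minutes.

Overnight: 19:07 → midnight = 4 h 53 min; midnight → 04:20 = 4 h 20 min; span 9 h 13 min; less 10 min break → 9 h 3 min

9 h 3 min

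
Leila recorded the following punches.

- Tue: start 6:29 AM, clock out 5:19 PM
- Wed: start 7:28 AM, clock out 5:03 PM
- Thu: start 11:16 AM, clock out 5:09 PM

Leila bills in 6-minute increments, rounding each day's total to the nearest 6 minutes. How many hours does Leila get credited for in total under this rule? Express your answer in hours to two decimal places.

Tue: 6:29 AM–5:19 PM = 10 h 50 min → rounds to 10 h 48 min
Wed: 7:28 AM–5:03 PM = 9 h 35 min → rounds to 9 h 36 min
Thu: 11:16 AM–5:09 PM = 5 h 53 min → rounds to 5 h 54 min
Total credited: 26 h 18 min.

26.30 hours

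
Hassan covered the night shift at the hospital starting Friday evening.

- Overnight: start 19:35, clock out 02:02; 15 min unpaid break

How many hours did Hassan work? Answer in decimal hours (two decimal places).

6.20 hours

Overnight: 19:35 → midnight = 4 h 25 min; midnight → 02:02 = 2 h 2 min; span 6 h 27 min; less 15 min break → 6 h 12 min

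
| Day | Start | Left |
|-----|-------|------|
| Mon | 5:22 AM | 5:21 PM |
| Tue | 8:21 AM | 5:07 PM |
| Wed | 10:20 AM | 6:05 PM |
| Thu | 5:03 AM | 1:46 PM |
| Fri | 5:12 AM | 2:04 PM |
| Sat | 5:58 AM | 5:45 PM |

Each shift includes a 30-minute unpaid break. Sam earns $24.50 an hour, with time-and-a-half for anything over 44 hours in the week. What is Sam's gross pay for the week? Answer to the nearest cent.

$1477.35

Mon: 5:22 AM–5:21 PM = 11 h 59 min; less 30 min break → 11 h 29 min
Tue: 8:21 AM–5:07 PM = 8 h 46 min; less 30 min break → 8 h 16 min
Wed: 10:20 AM–6:05 PM = 7 h 45 min; less 30 min break → 7 h 15 min
Thu: 5:03 AM–1:46 PM = 8 h 43 min; less 30 min break → 8 h 13 min
Fri: 5:12 AM–2:04 PM = 8 h 52 min; less 30 min break → 8 h 22 min
Sat: 5:58 AM–5:45 PM = 11 h 47 min; less 30 min break → 11 h 17 min
Total worked: 54 h 52 min = 3292 min.
Regular 44 h 0 min = 2640 min at $24.50/h; overtime 10 h 52 min = 652 min at $36.75/h.
Pay = (2640 × $24.50 + 652 × $36.75) ÷ 60 = $1477.35.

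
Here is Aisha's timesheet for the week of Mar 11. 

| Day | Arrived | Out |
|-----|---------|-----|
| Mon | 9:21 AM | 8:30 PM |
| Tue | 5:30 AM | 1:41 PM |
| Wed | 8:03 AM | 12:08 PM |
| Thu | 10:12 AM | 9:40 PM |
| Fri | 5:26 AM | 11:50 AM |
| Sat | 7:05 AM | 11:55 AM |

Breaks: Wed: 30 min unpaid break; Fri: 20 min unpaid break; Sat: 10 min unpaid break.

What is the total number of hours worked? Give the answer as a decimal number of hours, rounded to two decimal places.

Mon: 9:21 AM–8:30 PM = 11 h 9 min
Tue: 5:30 AM–1:41 PM = 8 h 11 min
Wed: 8:03 AM–12:08 PM = 4 h 5 min; less 30 min break → 3 h 35 min
Thu: 10:12 AM–9:40 PM = 11 h 28 min
Fri: 5:26 AM–11:50 AM = 6 h 24 min; less 20 min break → 6 h 4 min
Sat: 7:05 AM–11:55 AM = 4 h 50 min; less 10 min break → 4 h 40 min
Total: 11 h 9 min + 8 h 11 min + 3 h 35 min + 11 h 28 min + 6 h 4 min + 4 h 40 min = 45 h 7 min.

45.12 hours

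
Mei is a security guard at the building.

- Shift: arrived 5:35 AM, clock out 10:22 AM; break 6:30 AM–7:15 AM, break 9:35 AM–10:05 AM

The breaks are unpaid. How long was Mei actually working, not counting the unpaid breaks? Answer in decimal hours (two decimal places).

3.53 hours

Shift: 5:35 AM–10:22 AM = 4 h 47 min; less 75 min break → 3 h 32 min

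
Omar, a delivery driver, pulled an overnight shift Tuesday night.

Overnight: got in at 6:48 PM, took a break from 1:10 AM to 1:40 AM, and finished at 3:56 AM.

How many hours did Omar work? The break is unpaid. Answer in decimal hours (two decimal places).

8.63 hours

Overnight: 6:48 PM → midnight = 5 h 12 min; midnight → 3:56 AM = 3 h 56 min; span 9 h 8 min; less 30 min break → 8 h 38 min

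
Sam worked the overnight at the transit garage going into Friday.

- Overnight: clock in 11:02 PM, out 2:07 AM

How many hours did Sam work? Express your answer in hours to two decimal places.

Overnight: 11:02 PM → midnight = 0 h 58 min; midnight → 2:07 AM = 2 h 7 min; span 3 h 5 min

3.08 hours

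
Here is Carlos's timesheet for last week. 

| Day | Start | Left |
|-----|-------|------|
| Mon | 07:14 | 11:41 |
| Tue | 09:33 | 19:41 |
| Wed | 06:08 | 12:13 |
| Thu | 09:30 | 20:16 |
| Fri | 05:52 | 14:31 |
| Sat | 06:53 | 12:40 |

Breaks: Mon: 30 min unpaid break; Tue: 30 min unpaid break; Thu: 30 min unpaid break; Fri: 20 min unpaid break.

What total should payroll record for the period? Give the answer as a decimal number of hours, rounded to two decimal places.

Mon: 07:14–11:41 = 4 h 27 min; less 30 min break → 3 h 57 min
Tue: 09:33–19:41 = 10 h 8 min; less 30 min break → 9 h 38 min
Wed: 06:08–12:13 = 6 h 5 min
Thu: 09:30–20:16 = 10 h 46 min; less 30 min break → 10 h 16 min
Fri: 05:52–14:31 = 8 h 39 min; less 20 min break → 8 h 19 min
Sat: 06:53–12:40 = 5 h 47 min
Total: 3 h 57 min + 9 h 38 min + 6 h 5 min + 10 h 16 min + 8 h 19 min + 5 h 47 min = 44 h 2 min.

44.03 hours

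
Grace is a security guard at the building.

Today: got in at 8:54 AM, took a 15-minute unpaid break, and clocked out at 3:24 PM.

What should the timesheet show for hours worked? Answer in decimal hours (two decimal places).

6.25 hours

Today: 8:54 AM–3:24 PM = 6 h 30 min; less 15 min break → 6 h 15 min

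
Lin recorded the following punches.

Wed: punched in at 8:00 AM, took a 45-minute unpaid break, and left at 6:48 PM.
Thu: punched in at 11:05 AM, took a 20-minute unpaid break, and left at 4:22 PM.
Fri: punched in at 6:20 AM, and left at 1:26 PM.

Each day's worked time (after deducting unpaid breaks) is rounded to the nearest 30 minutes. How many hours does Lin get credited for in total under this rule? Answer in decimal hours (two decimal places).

22.00 hours

Wed: 8:00 AM–6:48 PM = 10 h 48 min − 45 min = 10 h 3 min → rounds to 10 h 0 min
Thu: 11:05 AM–4:22 PM = 5 h 17 min − 20 min = 4 h 57 min → rounds to 5 h 0 min
Fri: 6:20 AM–1:26 PM = 7 h 6 min → rounds to 7 h 0 min
Total credited: 22 h 0 min.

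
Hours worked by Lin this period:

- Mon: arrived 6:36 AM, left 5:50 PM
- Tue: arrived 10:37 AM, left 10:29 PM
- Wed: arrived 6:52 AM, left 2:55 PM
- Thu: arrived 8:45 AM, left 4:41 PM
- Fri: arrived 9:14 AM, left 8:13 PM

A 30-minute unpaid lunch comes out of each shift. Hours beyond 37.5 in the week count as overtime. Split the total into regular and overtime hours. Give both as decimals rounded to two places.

Mon: 6:36 AM–5:50 PM = 11 h 14 min; less 30 min break → 10 h 44 min
Tue: 10:37 AM–10:29 PM = 11 h 52 min; less 30 min break → 11 h 22 min
Wed: 6:52 AM–2:55 PM = 8 h 3 min; less 30 min break → 7 h 33 min
Thu: 8:45 AM–4:41 PM = 7 h 56 min; less 30 min break → 7 h 26 min
Fri: 9:14 AM–8:13 PM = 10 h 59 min; less 30 min break → 10 h 29 min
Total worked: 47 h 34 min = 47.57 h.
Threshold 37.5 h → overtime 10 h 4 min, regular 37 h 30 min.

Regular 37.50 hours, overtime 10.07 hours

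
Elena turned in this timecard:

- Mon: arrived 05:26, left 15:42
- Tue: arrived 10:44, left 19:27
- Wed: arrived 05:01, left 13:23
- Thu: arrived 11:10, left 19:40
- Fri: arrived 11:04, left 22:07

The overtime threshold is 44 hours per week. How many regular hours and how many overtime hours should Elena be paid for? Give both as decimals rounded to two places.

Regular 44.00 hours, overtime 2.90 hours

Mon: 05:26–15:42 = 10 h 16 min
Tue: 10:44–19:27 = 8 h 43 min
Wed: 05:01–13:23 = 8 h 22 min
Thu: 11:10–19:40 = 8 h 30 min
Fri: 11:04–22:07 = 11 h 3 min
Total worked: 46 h 54 min = 46.90 h.
Threshold 44 h → overtime 2 h 54 min, regular 44 h 0 min.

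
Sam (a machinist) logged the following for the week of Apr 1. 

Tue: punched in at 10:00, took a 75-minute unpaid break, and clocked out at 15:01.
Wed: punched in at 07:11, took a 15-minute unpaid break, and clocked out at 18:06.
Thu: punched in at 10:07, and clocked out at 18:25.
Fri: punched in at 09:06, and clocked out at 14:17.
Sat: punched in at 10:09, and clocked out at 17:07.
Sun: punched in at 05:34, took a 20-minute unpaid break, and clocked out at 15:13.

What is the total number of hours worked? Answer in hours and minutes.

44 h 12 min

Tue: 10:00–15:01 = 5 h 1 min; less 75 min break → 3 h 46 min
Wed: 07:11–18:06 = 10 h 55 min; less 15 min break → 10 h 40 min
Thu: 10:07–18:25 = 8 h 18 min
Fri: 09:06–14:17 = 5 h 11 min
Sat: 10:09–17:07 = 6 h 58 min
Sun: 05:34–15:13 = 9 h 39 min; less 20 min break → 9 h 19 min
Total: 3 h 46 min + 10 h 40 min + 8 h 18 min + 5 h 11 min + 6 h 58 min + 9 h 19 min = 44 h 12 min.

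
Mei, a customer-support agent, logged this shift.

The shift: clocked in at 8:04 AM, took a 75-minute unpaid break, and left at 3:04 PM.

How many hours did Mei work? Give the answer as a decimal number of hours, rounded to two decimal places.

The shift: 8:04 AM–3:04 PM = 7 h 0 min; less 75 min break → 5 h 45 min

5.75 hours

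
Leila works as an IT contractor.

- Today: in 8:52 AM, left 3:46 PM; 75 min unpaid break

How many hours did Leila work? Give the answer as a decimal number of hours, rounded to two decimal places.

5.65 hours

Today: 8:52 AM–3:46 PM = 6 h 54 min; less 75 min break → 5 h 39 min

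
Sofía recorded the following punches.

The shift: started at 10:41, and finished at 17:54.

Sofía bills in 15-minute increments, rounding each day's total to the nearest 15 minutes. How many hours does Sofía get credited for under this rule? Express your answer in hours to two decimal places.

7.25 hours

The shift: 10:41–17:54 = 7 h 13 min → rounds to 7 h 15 min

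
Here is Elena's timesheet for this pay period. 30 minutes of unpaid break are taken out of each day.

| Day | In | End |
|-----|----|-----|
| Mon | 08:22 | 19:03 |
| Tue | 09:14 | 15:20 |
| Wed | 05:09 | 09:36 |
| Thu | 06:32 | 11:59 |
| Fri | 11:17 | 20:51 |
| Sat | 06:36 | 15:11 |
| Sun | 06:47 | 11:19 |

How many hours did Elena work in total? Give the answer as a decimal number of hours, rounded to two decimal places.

Mon: 08:22–19:03 = 10 h 41 min; less 30 min break → 10 h 11 min
Tue: 09:14–15:20 = 6 h 6 min; less 30 min break → 5 h 36 min
Wed: 05:09–09:36 = 4 h 27 min; less 30 min break → 3 h 57 min
Thu: 06:32–11:59 = 5 h 27 min; less 30 min break → 4 h 57 min
Fri: 11:17–20:51 = 9 h 34 min; less 30 min break → 9 h 4 min
Sat: 06:36–15:11 = 8 h 35 min; less 30 min break → 8 h 5 min
Sun: 06:47–11:19 = 4 h 32 min; less 30 min break → 4 h 2 min
Total: 10 h 11 min + 5 h 36 min + 3 h 57 min + 4 h 57 min + 9 h 4 min + 8 h 5 min + 4 h 2 min = 45 h 52 min.

45.87 hours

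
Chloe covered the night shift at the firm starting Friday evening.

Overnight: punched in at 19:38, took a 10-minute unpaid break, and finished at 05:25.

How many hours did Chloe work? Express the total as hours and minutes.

9 h 37 min

Overnight: 19:38 → midnight = 4 h 22 min; midnight → 05:25 = 5 h 25 min; span 9 h 47 min; less 10 min break → 9 h 37 min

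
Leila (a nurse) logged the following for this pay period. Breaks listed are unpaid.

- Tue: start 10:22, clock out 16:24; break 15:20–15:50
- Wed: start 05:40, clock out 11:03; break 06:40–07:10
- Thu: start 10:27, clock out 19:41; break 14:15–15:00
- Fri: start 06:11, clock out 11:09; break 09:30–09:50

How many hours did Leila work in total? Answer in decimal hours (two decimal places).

23.53 hours

Tue: 10:22–16:24 = 6 h 2 min; less 30 min break → 5 h 32 min
Wed: 05:40–11:03 = 5 h 23 min; less 30 min break → 4 h 53 min
Thu: 10:27–19:41 = 9 h 14 min; less 45 min break → 8 h 29 min
Fri: 06:11–11:09 = 4 h 58 min; less 20 min break → 4 h 38 min
Total: 5 h 32 min + 4 h 53 min + 8 h 29 min + 4 h 38 min = 23 h 32 min.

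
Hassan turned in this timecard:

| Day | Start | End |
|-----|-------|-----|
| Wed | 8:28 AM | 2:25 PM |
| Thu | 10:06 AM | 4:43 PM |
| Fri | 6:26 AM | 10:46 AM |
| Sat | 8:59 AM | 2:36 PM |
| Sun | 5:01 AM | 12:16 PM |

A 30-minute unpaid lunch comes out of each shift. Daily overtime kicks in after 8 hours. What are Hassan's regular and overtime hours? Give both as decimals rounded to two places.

Regular 27.27 hours, overtime 0.00 hours

Wed: 8:28 AM–2:25 PM = 5 h 57 min; less 30 min break → 5 h 27 min
Thu: 10:06 AM–4:43 PM = 6 h 37 min; less 30 min break → 6 h 7 min
Fri: 6:26 AM–10:46 AM = 4 h 20 min; less 30 min break → 3 h 50 min
Sat: 8:59 AM–2:36 PM = 5 h 37 min; less 30 min break → 5 h 7 min
Sun: 5:01 AM–12:16 PM = 7 h 15 min; less 30 min break → 6 h 45 min
Wed reg 5 h 27 min / OT 0 h 0 min; Thu reg 6 h 7 min / OT 0 h 0 min; Fri reg 3 h 50 min / OT 0 h 0 min; Sat reg 5 h 7 min / OT 0 h 0 min; Sun reg 6 h 45 min / OT 0 h 0 min.
Totals: regular 27 h 16 min, overtime 0 h 0 min.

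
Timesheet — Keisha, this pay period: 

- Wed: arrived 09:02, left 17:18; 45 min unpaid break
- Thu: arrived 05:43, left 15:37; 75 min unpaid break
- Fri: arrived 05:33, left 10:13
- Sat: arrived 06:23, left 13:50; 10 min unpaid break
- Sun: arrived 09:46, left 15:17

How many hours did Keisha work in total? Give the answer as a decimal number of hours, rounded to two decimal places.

33.63 hours

Wed: 09:02–17:18 = 8 h 16 min; less 45 min break → 7 h 31 min
Thu: 05:43–15:37 = 9 h 54 min; less 75 min break → 8 h 39 min
Fri: 05:33–10:13 = 4 h 40 min
Sat: 06:23–13:50 = 7 h 27 min; less 10 min break → 7 h 17 min
Sun: 09:46–15:17 = 5 h 31 min
Total: 7 h 31 min + 8 h 39 min + 4 h 40 min + 7 h 17 min + 5 h 31 min = 33 h 38 min.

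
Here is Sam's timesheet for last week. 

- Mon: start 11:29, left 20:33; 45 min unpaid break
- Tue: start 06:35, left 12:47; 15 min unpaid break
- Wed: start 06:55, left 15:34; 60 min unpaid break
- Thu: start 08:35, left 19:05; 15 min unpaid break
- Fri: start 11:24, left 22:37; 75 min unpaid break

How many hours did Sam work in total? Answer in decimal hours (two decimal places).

42.13 hours

Mon: 11:29–20:33 = 9 h 4 min; less 45 min break → 8 h 19 min
Tue: 06:35–12:47 = 6 h 12 min; less 15 min break → 5 h 57 min
Wed: 06:55–15:34 = 8 h 39 min; less 60 min break → 7 h 39 min
Thu: 08:35–19:05 = 10 h 30 min; less 15 min break → 10 h 15 min
Fri: 11:24–22:37 = 11 h 13 min; less 75 min break → 9 h 58 min
Total: 8 h 19 min + 5 h 57 min + 7 h 39 min + 10 h 15 min + 9 h 58 min = 42 h 8 min.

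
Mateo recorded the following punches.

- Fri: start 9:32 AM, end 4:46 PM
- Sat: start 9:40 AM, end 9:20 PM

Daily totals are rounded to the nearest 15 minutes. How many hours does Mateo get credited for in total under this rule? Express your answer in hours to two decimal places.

19.00 hours

Fri: 9:32 AM–4:46 PM = 7 h 14 min → rounds to 7 h 15 min
Sat: 9:40 AM–9:20 PM = 11 h 40 min → rounds to 11 h 45 min
Total credited: 19 h 0 min.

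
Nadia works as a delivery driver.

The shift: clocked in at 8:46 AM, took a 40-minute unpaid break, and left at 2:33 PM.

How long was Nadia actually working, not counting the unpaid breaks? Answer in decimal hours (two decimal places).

The shift: 8:46 AM–2:33 PM = 5 h 47 min; less 40 min break → 5 h 7 min

5.12 hours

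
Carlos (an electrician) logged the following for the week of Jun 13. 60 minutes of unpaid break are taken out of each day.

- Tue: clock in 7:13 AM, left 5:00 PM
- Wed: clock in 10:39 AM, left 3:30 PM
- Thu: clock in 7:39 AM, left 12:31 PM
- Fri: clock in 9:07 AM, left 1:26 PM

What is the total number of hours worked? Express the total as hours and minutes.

19 h 49 min

Tue: 7:13 AM–5:00 PM = 9 h 47 min; less 60 min break → 8 h 47 min
Wed: 10:39 AM–3:30 PM = 4 h 51 min; less 60 min break → 3 h 51 min
Thu: 7:39 AM–12:31 PM = 4 h 52 min; less 60 min break → 3 h 52 min
Fri: 9:07 AM–1:26 PM = 4 h 19 min; less 60 min break → 3 h 19 min
Total: 8 h 47 min + 3 h 51 min + 3 h 52 min + 3 h 19 min = 19 h 49 min.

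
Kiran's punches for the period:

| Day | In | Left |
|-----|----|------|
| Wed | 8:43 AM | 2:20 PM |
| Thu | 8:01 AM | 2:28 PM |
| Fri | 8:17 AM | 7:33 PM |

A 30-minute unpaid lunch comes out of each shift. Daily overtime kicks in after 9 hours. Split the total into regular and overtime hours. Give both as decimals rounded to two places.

Regular 20.07 hours, overtime 1.77 hours

Wed: 8:43 AM–2:20 PM = 5 h 37 min; less 30 min break → 5 h 7 min
Thu: 8:01 AM–2:28 PM = 6 h 27 min; less 30 min break → 5 h 57 min
Fri: 8:17 AM–7:33 PM = 11 h 16 min; less 30 min break → 10 h 46 min
Wed reg 5 h 7 min / OT 0 h 0 min; Thu reg 5 h 57 min / OT 0 h 0 min; Fri reg 9 h 0 min / OT 1 h 46 min.
Totals: regular 20 h 4 min, overtime 1 h 46 min.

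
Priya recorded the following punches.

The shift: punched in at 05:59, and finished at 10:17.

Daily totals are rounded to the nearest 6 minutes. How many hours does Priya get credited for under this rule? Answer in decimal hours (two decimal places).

The shift: 05:59–10:17 = 4 h 18 min → rounds to 4 h 18 min

4.30 hours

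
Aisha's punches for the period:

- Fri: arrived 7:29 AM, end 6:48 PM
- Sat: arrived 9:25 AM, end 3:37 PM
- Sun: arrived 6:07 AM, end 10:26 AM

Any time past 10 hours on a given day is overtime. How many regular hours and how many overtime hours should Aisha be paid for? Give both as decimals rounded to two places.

Fri: 7:29 AM–6:48 PM = 11 h 19 min
Sat: 9:25 AM–3:37 PM = 6 h 12 min
Sun: 6:07 AM–10:26 AM = 4 h 19 min
Fri reg 10 h 0 min / OT 1 h 19 min; Sat reg 6 h 12 min / OT 0 h 0 min; Sun reg 4 h 19 min / OT 0 h 0 min.
Totals: regular 20 h 31 min, overtime 1 h 19 min.

Regular 20.52 hours, overtime 1.32 hours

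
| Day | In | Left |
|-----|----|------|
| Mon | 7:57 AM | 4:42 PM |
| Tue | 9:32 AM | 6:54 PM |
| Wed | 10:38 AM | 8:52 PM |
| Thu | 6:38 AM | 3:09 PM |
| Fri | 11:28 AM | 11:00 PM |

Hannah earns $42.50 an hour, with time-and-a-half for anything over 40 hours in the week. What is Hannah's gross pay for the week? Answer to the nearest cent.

Mon: 7:57 AM–4:42 PM = 8 h 45 min
Tue: 9:32 AM–6:54 PM = 9 h 22 min
Wed: 10:38 AM–8:52 PM = 10 h 14 min
Thu: 6:38 AM–3:09 PM = 8 h 31 min
Fri: 11:28 AM–11:00 PM = 11 h 32 min
Total worked: 48 h 24 min = 2904 min.
Regular 40 h 0 min = 2400 min at $42.50/h; overtime 8 h 24 min = 504 min at $63.75/h.
Pay = (2400 × $42.50 + 504 × $63.75) ÷ 60 = $2235.50.

$2235.50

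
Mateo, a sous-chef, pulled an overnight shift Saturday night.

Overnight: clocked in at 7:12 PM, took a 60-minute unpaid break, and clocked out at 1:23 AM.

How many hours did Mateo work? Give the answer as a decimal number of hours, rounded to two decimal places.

Overnight: 7:12 PM → midnight = 4 h 48 min; midnight → 1:23 AM = 1 h 23 min; span 6 h 11 min; less 60 min break → 5 h 11 min

5.18 hours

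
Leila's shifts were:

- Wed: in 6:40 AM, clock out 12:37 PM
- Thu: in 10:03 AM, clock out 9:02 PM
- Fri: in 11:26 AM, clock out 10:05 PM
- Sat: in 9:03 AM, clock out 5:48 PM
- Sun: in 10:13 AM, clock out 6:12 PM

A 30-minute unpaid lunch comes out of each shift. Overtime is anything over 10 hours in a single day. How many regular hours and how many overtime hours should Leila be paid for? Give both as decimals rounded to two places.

Regular 41.18 hours, overtime 0.63 hours

Wed: 6:40 AM–12:37 PM = 5 h 57 min; less 30 min break → 5 h 27 min
Thu: 10:03 AM–9:02 PM = 10 h 59 min; less 30 min break → 10 h 29 min
Fri: 11:26 AM–10:05 PM = 10 h 39 min; less 30 min break → 10 h 9 min
Sat: 9:03 AM–5:48 PM = 8 h 45 min; less 30 min break → 8 h 15 min
Sun: 10:13 AM–6:12 PM = 7 h 59 min; less 30 min break → 7 h 29 min
Wed reg 5 h 27 min / OT 0 h 0 min; Thu reg 10 h 0 min / OT 0 h 29 min; Fri reg 10 h 0 min / OT 0 h 9 min; Sat reg 8 h 15 min / OT 0 h 0 min; Sun reg 7 h 29 min / OT 0 h 0 min.
Totals: regular 41 h 11 min, overtime 0 h 38 min.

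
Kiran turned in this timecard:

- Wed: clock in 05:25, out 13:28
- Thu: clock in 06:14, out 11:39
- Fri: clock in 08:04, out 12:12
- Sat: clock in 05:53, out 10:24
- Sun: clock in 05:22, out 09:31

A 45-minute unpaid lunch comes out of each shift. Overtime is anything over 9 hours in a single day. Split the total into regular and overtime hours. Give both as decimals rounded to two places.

Wed: 05:25–13:28 = 8 h 3 min; less 45 min break → 7 h 18 min
Thu: 06:14–11:39 = 5 h 25 min; less 45 min break → 4 h 40 min
Fri: 08:04–12:12 = 4 h 8 min; less 45 min break → 3 h 23 min
Sat: 05:53–10:24 = 4 h 31 min; less 45 min break → 3 h 46 min
Sun: 05:22–09:31 = 4 h 9 min; less 45 min break → 3 h 24 min
Wed reg 7 h 18 min / OT 0 h 0 min; Thu reg 4 h 40 min / OT 0 h 0 min; Fri reg 3 h 23 min / OT 0 h 0 min; Sat reg 3 h 46 min / OT 0 h 0 min; Sun reg 3 h 24 min / OT 0 h 0 min.
Totals: regular 22 h 31 min, overtime 0 h 0 min.

Regular 22.52 hours, overtime 0.00 hours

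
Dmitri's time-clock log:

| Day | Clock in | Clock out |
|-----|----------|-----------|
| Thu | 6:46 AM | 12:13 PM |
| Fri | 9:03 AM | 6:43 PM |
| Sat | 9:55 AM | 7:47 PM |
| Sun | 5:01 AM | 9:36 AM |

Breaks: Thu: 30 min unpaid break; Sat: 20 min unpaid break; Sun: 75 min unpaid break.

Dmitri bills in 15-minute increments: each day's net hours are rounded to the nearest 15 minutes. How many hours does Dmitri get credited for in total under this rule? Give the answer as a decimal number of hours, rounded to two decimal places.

27.50 hours

Thu: 6:46 AM–12:13 PM = 5 h 27 min − 30 min = 4 h 57 min → rounds to 5 h 0 min
Fri: 9:03 AM–6:43 PM = 9 h 40 min → rounds to 9 h 45 min
Sat: 9:55 AM–7:47 PM = 9 h 52 min − 20 min = 9 h 32 min → rounds to 9 h 30 min
Sun: 5:01 AM–9:36 AM = 4 h 35 min − 75 min = 3 h 20 min → rounds to 3 h 15 min
Total credited: 27 h 30 min.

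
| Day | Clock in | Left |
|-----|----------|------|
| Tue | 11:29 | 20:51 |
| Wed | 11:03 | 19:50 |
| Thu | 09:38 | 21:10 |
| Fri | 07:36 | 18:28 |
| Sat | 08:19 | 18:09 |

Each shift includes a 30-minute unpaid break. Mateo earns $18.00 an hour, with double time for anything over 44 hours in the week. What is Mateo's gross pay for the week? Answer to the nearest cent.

Tue: 11:29–20:51 = 9 h 22 min; less 30 min break → 8 h 52 min
Wed: 11:03–19:50 = 8 h 47 min; less 30 min break → 8 h 17 min
Thu: 09:38–21:10 = 11 h 32 min; less 30 min break → 11 h 2 min
Fri: 07:36–18:28 = 10 h 52 min; less 30 min break → 10 h 22 min
Sat: 08:19–18:09 = 9 h 50 min; less 30 min break → 9 h 20 min
Total worked: 47 h 53 min = 2873 min.
Regular 44 h 0 min = 2640 min at $18.00/h; overtime 3 h 53 min = 233 min at $36.00/h.
Pay = (2640 × $18.00 + 233 × $36.00) ÷ 60 = $931.80.

$931.80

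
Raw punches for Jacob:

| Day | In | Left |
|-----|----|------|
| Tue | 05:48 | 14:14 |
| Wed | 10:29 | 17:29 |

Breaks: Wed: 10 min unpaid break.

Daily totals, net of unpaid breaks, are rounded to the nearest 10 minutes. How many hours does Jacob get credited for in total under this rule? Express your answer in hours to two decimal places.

15.33 hours

Tue: 05:48–14:14 = 8 h 26 min → rounds to 8 h 30 min
Wed: 10:29–17:29 = 7 h 0 min − 10 min = 6 h 50 min → rounds to 6 h 50 min
Total credited: 15 h 20 min.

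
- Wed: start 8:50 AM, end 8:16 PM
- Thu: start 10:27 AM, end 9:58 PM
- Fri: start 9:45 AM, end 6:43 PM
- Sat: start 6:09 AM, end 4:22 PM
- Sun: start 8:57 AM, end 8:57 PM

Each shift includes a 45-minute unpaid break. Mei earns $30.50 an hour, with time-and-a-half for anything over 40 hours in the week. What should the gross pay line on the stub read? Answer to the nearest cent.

$1695.04

Wed: 8:50 AM–8:16 PM = 11 h 26 min; less 45 min break → 10 h 41 min
Thu: 10:27 AM–9:58 PM = 11 h 31 min; less 45 min break → 10 h 46 min
Fri: 9:45 AM–6:43 PM = 8 h 58 min; less 45 min break → 8 h 13 min
Sat: 6:09 AM–4:22 PM = 10 h 13 min; less 45 min break → 9 h 28 min
Sun: 8:57 AM–8:57 PM = 12 h 0 min; less 45 min break → 11 h 15 min
Total worked: 50 h 23 min = 3023 min.
Regular 40 h 0 min = 2400 min at $30.50/h; overtime 10 h 23 min = 623 min at $45.75/h.
Pay = (2400 × $30.50 + 623 × $45.75) ÷ 60 = $1695.04.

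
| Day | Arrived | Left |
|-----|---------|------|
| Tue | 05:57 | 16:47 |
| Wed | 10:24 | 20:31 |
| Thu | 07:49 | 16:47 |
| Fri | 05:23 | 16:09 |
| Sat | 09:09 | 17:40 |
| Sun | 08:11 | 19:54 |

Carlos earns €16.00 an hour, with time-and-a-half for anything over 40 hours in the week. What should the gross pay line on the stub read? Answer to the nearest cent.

€1142.00

Tue: 05:57–16:47 = 10 h 50 min
Wed: 10:24–20:31 = 10 h 7 min
Thu: 07:49–16:47 = 8 h 58 min
Fri: 05:23–16:09 = 10 h 46 min
Sat: 09:09–17:40 = 8 h 31 min
Sun: 08:11–19:54 = 11 h 43 min
Total worked: 60 h 55 min = 3655 min.
Regular 40 h 0 min = 2400 min at €16.00/h; overtime 20 h 55 min = 1255 min at €24.00/h.
Pay = (2400 × €16.00 + 1255 × €24.00) ÷ 60 = €1142.00.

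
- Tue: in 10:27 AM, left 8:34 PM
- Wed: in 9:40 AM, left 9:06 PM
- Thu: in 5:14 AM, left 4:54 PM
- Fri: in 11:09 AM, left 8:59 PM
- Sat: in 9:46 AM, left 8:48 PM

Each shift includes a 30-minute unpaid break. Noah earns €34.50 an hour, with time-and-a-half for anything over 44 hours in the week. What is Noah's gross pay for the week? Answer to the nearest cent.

€1910.44

Tue: 10:27 AM–8:34 PM = 10 h 7 min; less 30 min break → 9 h 37 min
Wed: 9:40 AM–9:06 PM = 11 h 26 min; less 30 min break → 10 h 56 min
Thu: 5:14 AM–4:54 PM = 11 h 40 min; less 30 min break → 11 h 10 min
Fri: 11:09 AM–8:59 PM = 9 h 50 min; less 30 min break → 9 h 20 min
Sat: 9:46 AM–8:48 PM = 11 h 2 min; less 30 min break → 10 h 32 min
Total worked: 51 h 35 min = 3095 min.
Regular 44 h 0 min = 2640 min at €34.50/h; overtime 7 h 35 min = 455 min at €51.75/h.
Pay = (2640 × €34.50 + 455 × €51.75) ÷ 60 = €1910.44.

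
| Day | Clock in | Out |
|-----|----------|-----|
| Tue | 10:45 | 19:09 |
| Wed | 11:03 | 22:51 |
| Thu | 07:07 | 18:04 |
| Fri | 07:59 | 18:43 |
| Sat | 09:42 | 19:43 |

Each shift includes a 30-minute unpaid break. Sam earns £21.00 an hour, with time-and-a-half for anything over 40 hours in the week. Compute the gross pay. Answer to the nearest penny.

£1136.10

Tue: 10:45–19:09 = 8 h 24 min; less 30 min break → 7 h 54 min
Wed: 11:03–22:51 = 11 h 48 min; less 30 min break → 11 h 18 min
Thu: 07:07–18:04 = 10 h 57 min; less 30 min break → 10 h 27 min
Fri: 07:59–18:43 = 10 h 44 min; less 30 min break → 10 h 14 min
Sat: 09:42–19:43 = 10 h 1 min; less 30 min break → 9 h 31 min
Total worked: 49 h 24 min = 2964 min.
Regular 40 h 0 min = 2400 min at £21.00/h; overtime 9 h 24 min = 564 min at £31.50/h.
Pay = (2400 × £21.00 + 564 × £31.50) ÷ 60 = £1136.10.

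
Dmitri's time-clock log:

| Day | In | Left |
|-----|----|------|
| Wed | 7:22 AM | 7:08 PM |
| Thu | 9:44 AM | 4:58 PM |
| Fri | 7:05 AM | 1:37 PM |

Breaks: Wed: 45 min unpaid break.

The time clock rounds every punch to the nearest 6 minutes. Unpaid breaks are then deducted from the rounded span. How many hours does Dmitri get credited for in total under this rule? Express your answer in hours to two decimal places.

Wed: in 7:22 AM→7:24 AM, out 7:08 PM→7:06 PM; 11 h 42 min − 45 min = 10 h 57 min
Thu: in 9:44 AM→9:42 AM, out 4:58 PM→5:00 PM; 7 h 18 min
Fri: in 7:05 AM→7:06 AM, out 1:37 PM→1:36 PM; 6 h 30 min
Total credited: 24 h 45 min.

24.75 hours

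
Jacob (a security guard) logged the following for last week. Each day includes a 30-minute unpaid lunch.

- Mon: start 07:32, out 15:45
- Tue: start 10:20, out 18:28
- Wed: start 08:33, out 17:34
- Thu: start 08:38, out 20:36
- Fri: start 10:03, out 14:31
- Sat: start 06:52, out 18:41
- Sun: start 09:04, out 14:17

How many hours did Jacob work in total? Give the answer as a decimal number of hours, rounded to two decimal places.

Mon: 07:32–15:45 = 8 h 13 min; less 30 min break → 7 h 43 min
Tue: 10:20–18:28 = 8 h 8 min; less 30 min break → 7 h 38 min
Wed: 08:33–17:34 = 9 h 1 min; less 30 min break → 8 h 31 min
Thu: 08:38–20:36 = 11 h 58 min; less 30 min break → 11 h 28 min
Fri: 10:03–14:31 = 4 h 28 min; less 30 min break → 3 h 58 min
Sat: 06:52–18:41 = 11 h 49 min; less 30 min break → 11 h 19 min
Sun: 09:04–14:17 = 5 h 13 min; less 30 min break → 4 h 43 min
Total: 7 h 43 min + 7 h 38 min + 8 h 31 min + 11 h 28 min + 3 h 58 min + 11 h 19 min + 4 h 43 min = 55 h 20 min.

55.33 hours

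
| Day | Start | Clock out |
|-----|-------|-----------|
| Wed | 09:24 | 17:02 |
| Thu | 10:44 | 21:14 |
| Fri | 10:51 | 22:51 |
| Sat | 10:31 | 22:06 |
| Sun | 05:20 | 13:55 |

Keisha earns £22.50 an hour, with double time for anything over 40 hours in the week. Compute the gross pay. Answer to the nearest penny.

£1363.50

Wed: 09:24–17:02 = 7 h 38 min
Thu: 10:44–21:14 = 10 h 30 min
Fri: 10:51–22:51 = 12 h 0 min
Sat: 10:31–22:06 = 11 h 35 min
Sun: 05:20–13:55 = 8 h 35 min
Total worked: 50 h 18 min = 3018 min.
Regular 40 h 0 min = 2400 min at £22.50/h; overtime 10 h 18 min = 618 min at £45.00/h.
Pay = (2400 × £22.50 + 618 × £45.00) ÷ 60 = £1363.50.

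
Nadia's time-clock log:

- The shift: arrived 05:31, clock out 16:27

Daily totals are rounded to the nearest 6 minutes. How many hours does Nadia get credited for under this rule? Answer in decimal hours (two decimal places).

The shift: 05:31–16:27 = 10 h 56 min → rounds to 10 h 54 min

10.90 hours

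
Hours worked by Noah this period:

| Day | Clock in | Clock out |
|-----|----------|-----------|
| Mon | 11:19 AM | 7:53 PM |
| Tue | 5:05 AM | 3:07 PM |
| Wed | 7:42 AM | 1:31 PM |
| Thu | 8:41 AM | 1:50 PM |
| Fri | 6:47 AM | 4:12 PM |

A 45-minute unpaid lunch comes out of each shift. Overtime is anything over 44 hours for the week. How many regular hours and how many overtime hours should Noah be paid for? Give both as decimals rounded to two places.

Mon: 11:19 AM–7:53 PM = 8 h 34 min; less 45 min break → 7 h 49 min
Tue: 5:05 AM–3:07 PM = 10 h 2 min; less 45 min break → 9 h 17 min
Wed: 7:42 AM–1:31 PM = 5 h 49 min; less 45 min break → 5 h 4 min
Thu: 8:41 AM–1:50 PM = 5 h 9 min; less 45 min break → 4 h 24 min
Fri: 6:47 AM–4:12 PM = 9 h 25 min; less 45 min break → 8 h 40 min
Total worked: 35 h 14 min = 35.23 h.
Threshold 44 h → overtime 0 h 0 min, regular 35 h 14 min.

Regular 35.23 hours, overtime 0.00 hours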